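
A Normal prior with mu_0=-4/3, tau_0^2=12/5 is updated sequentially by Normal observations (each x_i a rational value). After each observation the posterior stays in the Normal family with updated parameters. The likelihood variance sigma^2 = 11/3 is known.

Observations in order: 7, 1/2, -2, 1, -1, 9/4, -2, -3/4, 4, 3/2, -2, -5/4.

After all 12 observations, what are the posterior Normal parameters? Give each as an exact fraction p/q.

obs 1: x=7 → posterior Normal(536/273, 132/91)
obs 2: x=1/2 → posterior Normal(590/381, 132/127)
obs 3: x=-2 → posterior Normal(374/489, 132/163)
obs 4: x=1 → posterior Normal(482/597, 132/199)
obs 5: x=-1 → posterior Normal(374/705, 132/235)
obs 6: x=9/4 → posterior Normal(617/813, 132/271)
obs 7: x=-2 → posterior Normal(401/921, 132/307)
obs 8: x=-3/4 → posterior Normal(320/1029, 132/343)
obs 9: x=4 → posterior Normal(752/1137, 132/379)
obs 10: x=3/2 → posterior Normal(914/1245, 132/415)
obs 11: x=-2 → posterior Normal(698/1353, 12/41)
obs 12: x=-5/4 → posterior Normal(563/1461, 132/487)

mu_0=563/1461, tau_0^2=132/487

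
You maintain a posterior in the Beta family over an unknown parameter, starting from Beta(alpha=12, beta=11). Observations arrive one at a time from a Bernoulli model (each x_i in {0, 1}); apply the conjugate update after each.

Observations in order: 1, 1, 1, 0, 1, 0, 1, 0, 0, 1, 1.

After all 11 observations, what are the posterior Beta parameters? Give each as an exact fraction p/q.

obs 1: x=1 → posterior Beta(13, 11)
obs 2: x=1 → posterior Beta(14, 11)
obs 3: x=1 → posterior Beta(15, 11)
obs 4: x=0 → posterior Beta(15, 12)
obs 5: x=1 → posterior Beta(16, 12)
obs 6: x=0 → posterior Beta(16, 13)
obs 7: x=1 → posterior Beta(17, 13)
obs 8: x=0 → posterior Beta(17, 14)
obs 9: x=0 → posterior Beta(17, 15)
obs 10: x=1 → posterior Beta(18, 15)
obs 11: x=1 → posterior Beta(19, 15)

alpha=19, beta=15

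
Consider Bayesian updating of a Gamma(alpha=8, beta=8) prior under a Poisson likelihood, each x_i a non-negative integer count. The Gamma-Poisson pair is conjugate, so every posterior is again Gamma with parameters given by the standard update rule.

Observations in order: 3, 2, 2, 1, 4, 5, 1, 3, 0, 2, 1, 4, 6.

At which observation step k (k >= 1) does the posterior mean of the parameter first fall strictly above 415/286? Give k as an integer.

k = 5

obs 1: x=3 → posterior Gamma(11, 9)
obs 2: x=2 → posterior Gamma(13, 10)
obs 3: x=2 → posterior Gamma(15, 11)
obs 4: x=1 → posterior Gamma(16, 12)
obs 5: x=4 → posterior Gamma(20, 13)
obs 6: x=5 → posterior Gamma(25, 14)
obs 7: x=1 → posterior Gamma(26, 15)
obs 8: x=3 → posterior Gamma(29, 16)
obs 9: x=0 → posterior Gamma(29, 17)
obs 10: x=2 → posterior Gamma(31, 18)
obs 11: x=1 → posterior Gamma(32, 19)
obs 12: x=4 → posterior Gamma(36, 20)
obs 13: x=6 → posterior Gamma(42, 21)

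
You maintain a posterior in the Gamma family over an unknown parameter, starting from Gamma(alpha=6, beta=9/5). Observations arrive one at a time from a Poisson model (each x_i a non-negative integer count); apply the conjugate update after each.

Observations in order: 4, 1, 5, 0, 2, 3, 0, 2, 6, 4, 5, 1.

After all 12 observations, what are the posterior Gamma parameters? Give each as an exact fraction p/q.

obs 1: x=4 → posterior Gamma(10, 14/5)
obs 2: x=1 → posterior Gamma(11, 19/5)
obs 3: x=5 → posterior Gamma(16, 24/5)
obs 4: x=0 → posterior Gamma(16, 29/5)
obs 5: x=2 → posterior Gamma(18, 34/5)
obs 6: x=3 → posterior Gamma(21, 39/5)
obs 7: x=0 → posterior Gamma(21, 44/5)
obs 8: x=2 → posterior Gamma(23, 49/5)
obs 9: x=6 → posterior Gamma(29, 54/5)
obs 10: x=4 → posterior Gamma(33, 59/5)
obs 11: x=5 → posterior Gamma(38, 64/5)
obs 12: x=1 → posterior Gamma(39, 69/5)

alpha=39, beta=69/5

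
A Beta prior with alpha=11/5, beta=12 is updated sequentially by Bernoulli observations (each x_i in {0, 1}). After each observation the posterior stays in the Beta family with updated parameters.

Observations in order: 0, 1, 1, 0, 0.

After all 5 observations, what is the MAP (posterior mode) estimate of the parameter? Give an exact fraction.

8/43

obs 1: x=0 → posterior Beta(11/5, 13)
obs 2: x=1 → posterior Beta(16/5, 13)
obs 3: x=1 → posterior Beta(21/5, 13)
obs 4: x=0 → posterior Beta(21/5, 14)
obs 5: x=0 → posterior Beta(21/5, 15)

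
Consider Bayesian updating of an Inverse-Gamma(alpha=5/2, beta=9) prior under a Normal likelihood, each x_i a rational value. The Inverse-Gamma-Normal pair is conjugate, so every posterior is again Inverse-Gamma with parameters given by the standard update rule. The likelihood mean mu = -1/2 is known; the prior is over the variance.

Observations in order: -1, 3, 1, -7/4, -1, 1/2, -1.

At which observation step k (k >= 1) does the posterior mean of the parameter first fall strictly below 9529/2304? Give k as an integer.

obs 1: x=-1 → posterior Inverse-Gamma(3, 73/8)
obs 2: x=3 → posterior Inverse-Gamma(7/2, 61/4)
obs 3: x=1 → posterior Inverse-Gamma(4, 131/8)
obs 4: x=-7/4 → posterior Inverse-Gamma(9/2, 549/32)
obs 5: x=-1 → posterior Inverse-Gamma(5, 553/32)
obs 6: x=1/2 → posterior Inverse-Gamma(11/2, 569/32)
obs 7: x=-1 → posterior Inverse-Gamma(6, 573/32)

k = 6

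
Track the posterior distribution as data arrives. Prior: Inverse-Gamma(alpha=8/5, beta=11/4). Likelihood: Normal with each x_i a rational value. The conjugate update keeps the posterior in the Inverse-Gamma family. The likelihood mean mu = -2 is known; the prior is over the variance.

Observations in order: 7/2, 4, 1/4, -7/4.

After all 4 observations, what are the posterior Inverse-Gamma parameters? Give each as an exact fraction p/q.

alpha=18/5, beta=615/16

obs 1: x=7/2 → posterior Inverse-Gamma(21/10, 143/8)
obs 2: x=4 → posterior Inverse-Gamma(13/5, 287/8)
obs 3: x=1/4 → posterior Inverse-Gamma(31/10, 1229/32)
obs 4: x=-7/4 → posterior Inverse-Gamma(18/5, 615/16)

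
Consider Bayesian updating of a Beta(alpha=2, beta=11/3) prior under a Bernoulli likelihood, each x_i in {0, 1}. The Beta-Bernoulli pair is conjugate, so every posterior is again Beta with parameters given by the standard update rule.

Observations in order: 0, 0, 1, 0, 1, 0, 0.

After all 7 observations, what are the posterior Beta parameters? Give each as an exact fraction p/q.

obs 1: x=0 → posterior Beta(2, 14/3)
obs 2: x=0 → posterior Beta(2, 17/3)
obs 3: x=1 → posterior Beta(3, 17/3)
obs 4: x=0 → posterior Beta(3, 20/3)
obs 5: x=1 → posterior Beta(4, 20/3)
obs 6: x=0 → posterior Beta(4, 23/3)
obs 7: x=0 → posterior Beta(4, 26/3)

alpha=4, beta=26/3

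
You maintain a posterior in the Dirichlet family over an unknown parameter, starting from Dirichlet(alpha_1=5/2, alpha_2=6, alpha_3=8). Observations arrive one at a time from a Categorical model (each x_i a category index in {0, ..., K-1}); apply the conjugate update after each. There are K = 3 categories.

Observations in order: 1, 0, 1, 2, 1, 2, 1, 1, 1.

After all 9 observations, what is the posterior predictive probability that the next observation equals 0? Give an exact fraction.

7/51

obs 1: x=1 → posterior Dirichlet(5/2, 7, 8)
obs 2: x=0 → posterior Dirichlet(7/2, 7, 8)
obs 3: x=1 → posterior Dirichlet(7/2, 8, 8)
obs 4: x=2 → posterior Dirichlet(7/2, 8, 9)
obs 5: x=1 → posterior Dirichlet(7/2, 9, 9)
obs 6: x=2 → posterior Dirichlet(7/2, 9, 10)
obs 7: x=1 → posterior Dirichlet(7/2, 10, 10)
obs 8: x=1 → posterior Dirichlet(7/2, 11, 10)
obs 9: x=1 → posterior Dirichlet(7/2, 12, 10)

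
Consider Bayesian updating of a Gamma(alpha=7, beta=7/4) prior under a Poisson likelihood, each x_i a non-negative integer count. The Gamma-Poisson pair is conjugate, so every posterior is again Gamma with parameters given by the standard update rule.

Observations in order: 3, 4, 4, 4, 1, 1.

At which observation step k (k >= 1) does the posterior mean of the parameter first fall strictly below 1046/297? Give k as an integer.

obs 1: x=3 → posterior Gamma(10, 11/4)
obs 2: x=4 → posterior Gamma(14, 15/4)
obs 3: x=4 → posterior Gamma(18, 19/4)
obs 4: x=4 → posterior Gamma(22, 23/4)
obs 5: x=1 → posterior Gamma(23, 27/4)
obs 6: x=1 → posterior Gamma(24, 31/4)

k = 5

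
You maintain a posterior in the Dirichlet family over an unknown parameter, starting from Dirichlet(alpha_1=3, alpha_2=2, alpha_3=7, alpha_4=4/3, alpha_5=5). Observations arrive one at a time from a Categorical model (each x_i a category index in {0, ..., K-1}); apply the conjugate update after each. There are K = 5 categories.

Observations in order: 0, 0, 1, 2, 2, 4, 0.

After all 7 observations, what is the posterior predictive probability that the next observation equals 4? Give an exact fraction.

obs 1: x=0 → posterior Dirichlet(4, 2, 7, 4/3, 5)
obs 2: x=0 → posterior Dirichlet(5, 2, 7, 4/3, 5)
obs 3: x=1 → posterior Dirichlet(5, 3, 7, 4/3, 5)
obs 4: x=2 → posterior Dirichlet(5, 3, 8, 4/3, 5)
obs 5: x=2 → posterior Dirichlet(5, 3, 9, 4/3, 5)
obs 6: x=4 → posterior Dirichlet(5, 3, 9, 4/3, 6)
obs 7: x=0 → posterior Dirichlet(6, 3, 9, 4/3, 6)

9/38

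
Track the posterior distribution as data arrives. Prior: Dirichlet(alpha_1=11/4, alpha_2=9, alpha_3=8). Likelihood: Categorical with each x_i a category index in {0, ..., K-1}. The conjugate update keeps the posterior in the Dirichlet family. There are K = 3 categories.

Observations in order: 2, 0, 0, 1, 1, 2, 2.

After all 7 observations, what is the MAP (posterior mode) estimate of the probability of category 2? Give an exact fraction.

8/19

obs 1: x=2 → posterior Dirichlet(11/4, 9, 9)
obs 2: x=0 → posterior Dirichlet(15/4, 9, 9)
obs 3: x=0 → posterior Dirichlet(19/4, 9, 9)
obs 4: x=1 → posterior Dirichlet(19/4, 10, 9)
obs 5: x=1 → posterior Dirichlet(19/4, 11, 9)
obs 6: x=2 → posterior Dirichlet(19/4, 11, 10)
obs 7: x=2 → posterior Dirichlet(19/4, 11, 11)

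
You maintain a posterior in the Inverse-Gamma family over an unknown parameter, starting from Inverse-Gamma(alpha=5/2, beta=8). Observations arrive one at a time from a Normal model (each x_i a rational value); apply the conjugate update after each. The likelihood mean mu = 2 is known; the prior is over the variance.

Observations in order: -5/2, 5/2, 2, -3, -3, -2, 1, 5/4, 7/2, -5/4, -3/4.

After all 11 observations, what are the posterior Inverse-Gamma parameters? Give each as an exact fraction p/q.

obs 1: x=-5/2 → posterior Inverse-Gamma(3, 145/8)
obs 2: x=5/2 → posterior Inverse-Gamma(7/2, 73/4)
obs 3: x=2 → posterior Inverse-Gamma(4, 73/4)
obs 4: x=-3 → posterior Inverse-Gamma(9/2, 123/4)
obs 5: x=-3 → posterior Inverse-Gamma(5, 173/4)
obs 6: x=-2 → posterior Inverse-Gamma(11/2, 205/4)
obs 7: x=1 → posterior Inverse-Gamma(6, 207/4)
obs 8: x=5/4 → posterior Inverse-Gamma(13/2, 1665/32)
obs 9: x=7/2 → posterior Inverse-Gamma(7, 1701/32)
obs 10: x=-5/4 → posterior Inverse-Gamma(15/2, 935/16)
obs 11: x=-3/4 → posterior Inverse-Gamma(8, 1991/32)

alpha=8, beta=1991/32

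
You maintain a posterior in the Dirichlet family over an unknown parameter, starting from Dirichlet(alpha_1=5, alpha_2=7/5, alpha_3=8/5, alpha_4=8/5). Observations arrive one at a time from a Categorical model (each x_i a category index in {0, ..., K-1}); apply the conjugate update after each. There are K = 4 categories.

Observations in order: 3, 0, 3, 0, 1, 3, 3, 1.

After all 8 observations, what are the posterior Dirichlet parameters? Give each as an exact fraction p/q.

obs 1: x=3 → posterior Dirichlet(5, 7/5, 8/5, 13/5)
obs 2: x=0 → posterior Dirichlet(6, 7/5, 8/5, 13/5)
obs 3: x=3 → posterior Dirichlet(6, 7/5, 8/5, 18/5)
obs 4: x=0 → posterior Dirichlet(7, 7/5, 8/5, 18/5)
obs 5: x=1 → posterior Dirichlet(7, 12/5, 8/5, 18/5)
obs 6: x=3 → posterior Dirichlet(7, 12/5, 8/5, 23/5)
obs 7: x=3 → posterior Dirichlet(7, 12/5, 8/5, 28/5)
obs 8: x=1 → posterior Dirichlet(7, 17/5, 8/5, 28/5)

alpha_1=7, alpha_2=17/5, alpha_3=8/5, alpha_4=28/5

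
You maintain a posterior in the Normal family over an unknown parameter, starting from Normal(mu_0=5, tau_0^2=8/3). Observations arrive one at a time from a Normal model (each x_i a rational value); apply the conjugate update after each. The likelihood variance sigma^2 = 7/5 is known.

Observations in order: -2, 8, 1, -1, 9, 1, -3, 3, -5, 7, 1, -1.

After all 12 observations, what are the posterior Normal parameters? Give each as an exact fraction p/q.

mu_0=275/167, tau_0^2=56/501

obs 1: x=-2 → posterior Normal(25/61, 56/61)
obs 2: x=8 → posterior Normal(345/101, 56/101)
obs 3: x=1 → posterior Normal(385/141, 56/141)
obs 4: x=-1 → posterior Normal(345/181, 56/181)
obs 5: x=9 → posterior Normal(705/221, 56/221)
obs 6: x=1 → posterior Normal(745/261, 56/261)
obs 7: x=-3 → posterior Normal(625/301, 8/43)
obs 8: x=3 → posterior Normal(745/341, 56/341)
obs 9: x=-5 → posterior Normal(545/381, 56/381)
obs 10: x=7 → posterior Normal(825/421, 56/421)
obs 11: x=1 → posterior Normal(865/461, 56/461)
obs 12: x=-1 → posterior Normal(275/167, 56/501)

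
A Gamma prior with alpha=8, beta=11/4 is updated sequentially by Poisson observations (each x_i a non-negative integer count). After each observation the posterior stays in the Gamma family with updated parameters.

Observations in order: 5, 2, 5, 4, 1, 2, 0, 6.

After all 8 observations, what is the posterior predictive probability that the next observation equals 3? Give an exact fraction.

336162031029032114756973753014126671402262954258003155547840/1568638556854706336108974223356857608957236560013645822451521

obs 1: x=5 → posterior Gamma(13, 15/4)
obs 2: x=2 → posterior Gamma(15, 19/4)
obs 3: x=5 → posterior Gamma(20, 23/4)
obs 4: x=4 → posterior Gamma(24, 27/4)
obs 5: x=1 → posterior Gamma(25, 31/4)
obs 6: x=2 → posterior Gamma(27, 35/4)
obs 7: x=0 → posterior Gamma(27, 39/4)
obs 8: x=6 → posterior Gamma(33, 43/4)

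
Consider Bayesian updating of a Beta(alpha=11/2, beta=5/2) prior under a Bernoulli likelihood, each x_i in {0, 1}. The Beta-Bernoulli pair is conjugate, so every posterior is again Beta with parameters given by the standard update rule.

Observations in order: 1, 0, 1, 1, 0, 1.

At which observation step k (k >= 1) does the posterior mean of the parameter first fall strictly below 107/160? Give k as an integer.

k = 2

obs 1: x=1 → posterior Beta(13/2, 5/2)
obs 2: x=0 → posterior Beta(13/2, 7/2)
obs 3: x=1 → posterior Beta(15/2, 7/2)
obs 4: x=1 → posterior Beta(17/2, 7/2)
obs 5: x=0 → posterior Beta(17/2, 9/2)
obs 6: x=1 → posterior Beta(19/2, 9/2)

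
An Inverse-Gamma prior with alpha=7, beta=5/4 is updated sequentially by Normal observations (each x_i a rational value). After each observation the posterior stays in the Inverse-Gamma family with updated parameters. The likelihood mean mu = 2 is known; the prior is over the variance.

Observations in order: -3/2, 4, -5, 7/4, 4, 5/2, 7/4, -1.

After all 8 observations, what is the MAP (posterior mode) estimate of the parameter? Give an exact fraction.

649/192

obs 1: x=-3/2 → posterior Inverse-Gamma(15/2, 59/8)
obs 2: x=4 → posterior Inverse-Gamma(8, 75/8)
obs 3: x=-5 → posterior Inverse-Gamma(17/2, 271/8)
obs 4: x=7/4 → posterior Inverse-Gamma(9, 1085/32)
obs 5: x=4 → posterior Inverse-Gamma(19/2, 1149/32)
obs 6: x=5/2 → posterior Inverse-Gamma(10, 1153/32)
obs 7: x=7/4 → posterior Inverse-Gamma(21/2, 577/16)
obs 8: x=-1 → posterior Inverse-Gamma(11, 649/16)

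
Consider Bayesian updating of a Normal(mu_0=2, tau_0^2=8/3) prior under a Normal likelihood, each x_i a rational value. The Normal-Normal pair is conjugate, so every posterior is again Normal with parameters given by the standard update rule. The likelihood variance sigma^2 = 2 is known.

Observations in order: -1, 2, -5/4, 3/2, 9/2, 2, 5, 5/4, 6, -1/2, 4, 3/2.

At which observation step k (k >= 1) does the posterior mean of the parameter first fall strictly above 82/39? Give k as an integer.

obs 1: x=-1 → posterior Normal(2/7, 8/7)
obs 2: x=2 → posterior Normal(10/11, 8/11)
obs 3: x=-5/4 → posterior Normal(1/3, 8/15)
obs 4: x=3/2 → posterior Normal(11/19, 8/19)
obs 5: x=9/2 → posterior Normal(29/23, 8/23)
obs 6: x=2 → posterior Normal(37/27, 8/27)
obs 7: x=5 → posterior Normal(57/31, 8/31)
obs 8: x=5/4 → posterior Normal(62/35, 8/35)
obs 9: x=6 → posterior Normal(86/39, 8/39)
obs 10: x=-1/2 → posterior Normal(84/43, 8/43)
obs 11: x=4 → posterior Normal(100/47, 8/47)
obs 12: x=3/2 → posterior Normal(106/51, 8/51)

k = 9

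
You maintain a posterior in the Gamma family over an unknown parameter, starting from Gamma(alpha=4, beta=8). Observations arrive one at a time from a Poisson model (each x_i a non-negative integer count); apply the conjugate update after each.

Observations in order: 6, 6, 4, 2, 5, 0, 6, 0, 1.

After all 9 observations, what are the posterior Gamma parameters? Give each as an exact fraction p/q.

obs 1: x=6 → posterior Gamma(10, 9)
obs 2: x=6 → posterior Gamma(16, 10)
obs 3: x=4 → posterior Gamma(20, 11)
obs 4: x=2 → posterior Gamma(22, 12)
obs 5: x=5 → posterior Gamma(27, 13)
obs 6: x=0 → posterior Gamma(27, 14)
obs 7: x=6 → posterior Gamma(33, 15)
obs 8: x=0 → posterior Gamma(33, 16)
obs 9: x=1 → posterior Gamma(34, 17)

alpha=34, beta=17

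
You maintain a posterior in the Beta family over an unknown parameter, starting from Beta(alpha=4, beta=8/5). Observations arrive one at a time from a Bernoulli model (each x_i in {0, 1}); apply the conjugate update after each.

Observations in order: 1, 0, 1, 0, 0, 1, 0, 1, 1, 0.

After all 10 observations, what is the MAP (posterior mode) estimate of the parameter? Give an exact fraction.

10/17

obs 1: x=1 → posterior Beta(5, 8/5)
obs 2: x=0 → posterior Beta(5, 13/5)
obs 3: x=1 → posterior Beta(6, 13/5)
obs 4: x=0 → posterior Beta(6, 18/5)
obs 5: x=0 → posterior Beta(6, 23/5)
obs 6: x=1 → posterior Beta(7, 23/5)
obs 7: x=0 → posterior Beta(7, 28/5)
obs 8: x=1 → posterior Beta(8, 28/5)
obs 9: x=1 → posterior Beta(9, 28/5)
obs 10: x=0 → posterior Beta(9, 33/5)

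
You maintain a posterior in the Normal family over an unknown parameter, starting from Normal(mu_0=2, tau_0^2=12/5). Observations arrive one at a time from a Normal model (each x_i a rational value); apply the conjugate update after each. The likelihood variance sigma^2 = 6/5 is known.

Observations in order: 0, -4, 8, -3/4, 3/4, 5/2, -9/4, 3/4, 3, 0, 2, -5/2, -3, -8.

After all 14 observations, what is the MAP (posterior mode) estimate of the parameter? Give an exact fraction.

obs 1: x=0 → posterior Normal(2/3, 4/5)
obs 2: x=-4 → posterior Normal(-6/5, 12/25)
obs 3: x=8 → posterior Normal(10/7, 12/35)
obs 4: x=-3/4 → posterior Normal(17/18, 4/15)
obs 5: x=3/4 → posterior Normal(10/11, 12/55)
obs 6: x=5/2 → posterior Normal(15/13, 12/65)
obs 7: x=-9/4 → posterior Normal(7/10, 4/25)
obs 8: x=3/4 → posterior Normal(12/17, 12/85)
obs 9: x=3 → posterior Normal(18/19, 12/95)
obs 10: x=0 → posterior Normal(6/7, 4/35)
obs 11: x=2 → posterior Normal(22/23, 12/115)
obs 12: x=-5/2 → posterior Normal(17/25, 12/125)
obs 13: x=-3 → posterior Normal(11/27, 4/45)
obs 14: x=-8 → posterior Normal(-5/29, 12/145)

-5/29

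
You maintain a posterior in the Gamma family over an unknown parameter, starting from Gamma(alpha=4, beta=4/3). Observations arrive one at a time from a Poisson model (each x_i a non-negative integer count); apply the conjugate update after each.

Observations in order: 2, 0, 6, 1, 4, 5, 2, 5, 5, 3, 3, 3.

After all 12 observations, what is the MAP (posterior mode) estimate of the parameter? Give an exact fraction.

obs 1: x=2 → posterior Gamma(6, 7/3)
obs 2: x=0 → posterior Gamma(6, 10/3)
obs 3: x=6 → posterior Gamma(12, 13/3)
obs 4: x=1 → posterior Gamma(13, 16/3)
obs 5: x=4 → posterior Gamma(17, 19/3)
obs 6: x=5 → posterior Gamma(22, 22/3)
obs 7: x=2 → posterior Gamma(24, 25/3)
obs 8: x=5 → posterior Gamma(29, 28/3)
obs 9: x=5 → posterior Gamma(34, 31/3)
obs 10: x=3 → posterior Gamma(37, 34/3)
obs 11: x=3 → posterior Gamma(40, 37/3)
obs 12: x=3 → posterior Gamma(43, 40/3)

63/20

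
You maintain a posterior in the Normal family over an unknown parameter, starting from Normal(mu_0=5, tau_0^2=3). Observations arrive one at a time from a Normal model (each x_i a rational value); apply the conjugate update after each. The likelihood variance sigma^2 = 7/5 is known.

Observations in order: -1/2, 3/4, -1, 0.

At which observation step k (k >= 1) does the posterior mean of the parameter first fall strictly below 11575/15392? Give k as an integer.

obs 1: x=-1/2 → posterior Normal(5/4, 21/22)
obs 2: x=3/4 → posterior Normal(155/148, 21/37)
obs 3: x=-1 → posterior Normal(95/208, 21/52)
obs 4: x=0 → posterior Normal(95/268, 21/67)

k = 3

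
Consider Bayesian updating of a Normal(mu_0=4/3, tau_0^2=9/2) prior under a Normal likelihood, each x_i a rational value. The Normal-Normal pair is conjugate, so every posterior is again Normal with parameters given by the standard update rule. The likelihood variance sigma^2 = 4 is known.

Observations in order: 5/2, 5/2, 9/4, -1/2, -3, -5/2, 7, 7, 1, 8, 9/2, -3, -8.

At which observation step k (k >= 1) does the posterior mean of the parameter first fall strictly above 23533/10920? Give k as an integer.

obs 1: x=5/2 → posterior Normal(199/102, 36/17)
obs 2: x=5/2 → posterior Normal(167/78, 18/13)
obs 3: x=9/4 → posterior Normal(911/420, 36/35)
obs 4: x=-1/2 → posterior Normal(857/528, 9/11)
obs 5: x=-3 → posterior Normal(533/636, 36/53)
obs 6: x=-5/2 → posterior Normal(263/744, 18/31)
obs 7: x=7 → posterior Normal(1019/852, 36/71)
obs 8: x=7 → posterior Normal(355/192, 9/20)
obs 9: x=1 → posterior Normal(1883/1068, 36/89)
obs 10: x=8 → posterior Normal(2747/1176, 18/49)
obs 11: x=9/2 → posterior Normal(3233/1284, 36/107)
obs 12: x=-3 → posterior Normal(2909/1392, 9/29)
obs 13: x=-8 → posterior Normal(409/300, 36/125)

k = 3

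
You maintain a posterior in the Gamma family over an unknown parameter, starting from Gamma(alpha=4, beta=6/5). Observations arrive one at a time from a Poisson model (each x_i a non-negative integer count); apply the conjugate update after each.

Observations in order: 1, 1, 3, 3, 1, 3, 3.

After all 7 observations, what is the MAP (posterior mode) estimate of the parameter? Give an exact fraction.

obs 1: x=1 → posterior Gamma(5, 11/5)
obs 2: x=1 → posterior Gamma(6, 16/5)
obs 3: x=3 → posterior Gamma(9, 21/5)
obs 4: x=3 → posterior Gamma(12, 26/5)
obs 5: x=1 → posterior Gamma(13, 31/5)
obs 6: x=3 → posterior Gamma(16, 36/5)
obs 7: x=3 → posterior Gamma(19, 41/5)

90/41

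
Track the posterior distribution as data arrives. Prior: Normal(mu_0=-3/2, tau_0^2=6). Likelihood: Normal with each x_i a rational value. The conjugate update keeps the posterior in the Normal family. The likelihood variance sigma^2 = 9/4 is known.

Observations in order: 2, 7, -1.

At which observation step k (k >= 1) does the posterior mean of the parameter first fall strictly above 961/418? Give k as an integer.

k = 2

obs 1: x=2 → posterior Normal(23/22, 18/11)
obs 2: x=7 → posterior Normal(135/38, 18/19)
obs 3: x=-1 → posterior Normal(119/54, 2/3)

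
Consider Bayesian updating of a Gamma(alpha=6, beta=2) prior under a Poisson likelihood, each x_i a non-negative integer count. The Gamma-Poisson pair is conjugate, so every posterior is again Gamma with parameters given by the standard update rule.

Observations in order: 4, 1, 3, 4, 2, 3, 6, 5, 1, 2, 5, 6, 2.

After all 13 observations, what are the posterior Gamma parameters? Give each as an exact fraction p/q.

obs 1: x=4 → posterior Gamma(10, 3)
obs 2: x=1 → posterior Gamma(11, 4)
obs 3: x=3 → posterior Gamma(14, 5)
obs 4: x=4 → posterior Gamma(18, 6)
obs 5: x=2 → posterior Gamma(20, 7)
obs 6: x=3 → posterior Gamma(23, 8)
obs 7: x=6 → posterior Gamma(29, 9)
obs 8: x=5 → posterior Gamma(34, 10)
obs 9: x=1 → posterior Gamma(35, 11)
obs 10: x=2 → posterior Gamma(37, 12)
obs 11: x=5 → posterior Gamma(42, 13)
obs 12: x=6 → posterior Gamma(48, 14)
obs 13: x=2 → posterior Gamma(50, 15)

alpha=50, beta=15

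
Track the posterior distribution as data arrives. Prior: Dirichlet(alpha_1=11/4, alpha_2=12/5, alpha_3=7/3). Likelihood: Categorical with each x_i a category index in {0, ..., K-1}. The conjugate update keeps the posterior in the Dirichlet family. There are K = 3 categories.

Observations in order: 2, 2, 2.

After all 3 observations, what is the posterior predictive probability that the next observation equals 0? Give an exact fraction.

obs 1: x=2 → posterior Dirichlet(11/4, 12/5, 10/3)
obs 2: x=2 → posterior Dirichlet(11/4, 12/5, 13/3)
obs 3: x=2 → posterior Dirichlet(11/4, 12/5, 16/3)

165/629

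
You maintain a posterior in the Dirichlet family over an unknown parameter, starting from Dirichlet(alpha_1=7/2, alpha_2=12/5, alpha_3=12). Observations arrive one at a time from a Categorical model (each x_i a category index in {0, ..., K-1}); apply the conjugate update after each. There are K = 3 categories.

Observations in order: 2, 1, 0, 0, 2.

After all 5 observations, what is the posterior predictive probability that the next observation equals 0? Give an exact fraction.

55/229

obs 1: x=2 → posterior Dirichlet(7/2, 12/5, 13)
obs 2: x=1 → posterior Dirichlet(7/2, 17/5, 13)
obs 3: x=0 → posterior Dirichlet(9/2, 17/5, 13)
obs 4: x=0 → posterior Dirichlet(11/2, 17/5, 13)
obs 5: x=2 → posterior Dirichlet(11/2, 17/5, 14)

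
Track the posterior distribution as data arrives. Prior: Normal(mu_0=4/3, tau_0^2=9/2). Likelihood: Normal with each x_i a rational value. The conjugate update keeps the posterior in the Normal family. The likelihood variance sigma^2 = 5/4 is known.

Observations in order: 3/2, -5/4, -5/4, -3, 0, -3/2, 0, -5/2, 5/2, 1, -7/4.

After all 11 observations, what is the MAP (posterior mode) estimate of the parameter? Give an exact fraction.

obs 1: x=3/2 → posterior Normal(101/69, 45/46)
obs 2: x=-5/4 → posterior Normal(67/246, 45/82)
obs 3: x=-5/4 → posterior Normal(-34/177, 45/118)
obs 4: x=-3 → posterior Normal(-28/33, 45/154)
obs 5: x=0 → posterior Normal(-196/285, 9/38)
obs 6: x=-3/2 → posterior Normal(-277/339, 45/226)
obs 7: x=0 → posterior Normal(-277/393, 45/262)
obs 8: x=-5/2 → posterior Normal(-412/447, 45/298)
obs 9: x=5/2 → posterior Normal(-277/501, 45/334)
obs 10: x=1 → posterior Normal(-223/555, 9/74)
obs 11: x=-7/4 → posterior Normal(-635/1218, 45/406)

-635/1218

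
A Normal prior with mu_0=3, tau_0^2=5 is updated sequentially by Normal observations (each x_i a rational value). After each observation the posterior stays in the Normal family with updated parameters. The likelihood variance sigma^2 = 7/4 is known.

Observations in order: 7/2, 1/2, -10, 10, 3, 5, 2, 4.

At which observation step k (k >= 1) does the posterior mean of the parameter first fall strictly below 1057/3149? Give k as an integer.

k = 3

obs 1: x=7/2 → posterior Normal(91/27, 35/27)
obs 2: x=1/2 → posterior Normal(101/47, 35/47)
obs 3: x=-10 → posterior Normal(-99/67, 35/67)
obs 4: x=10 → posterior Normal(101/87, 35/87)
obs 5: x=3 → posterior Normal(161/107, 35/107)
obs 6: x=5 → posterior Normal(261/127, 35/127)
obs 7: x=2 → posterior Normal(43/21, 5/21)
obs 8: x=4 → posterior Normal(381/167, 35/167)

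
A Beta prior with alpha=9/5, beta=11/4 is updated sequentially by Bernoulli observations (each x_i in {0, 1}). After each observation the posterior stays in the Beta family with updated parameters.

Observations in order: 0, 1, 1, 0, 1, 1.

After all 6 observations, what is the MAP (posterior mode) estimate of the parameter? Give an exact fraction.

32/57

obs 1: x=0 → posterior Beta(9/5, 15/4)
obs 2: x=1 → posterior Beta(14/5, 15/4)
obs 3: x=1 → posterior Beta(19/5, 15/4)
obs 4: x=0 → posterior Beta(19/5, 19/4)
obs 5: x=1 → posterior Beta(24/5, 19/4)
obs 6: x=1 → posterior Beta(29/5, 19/4)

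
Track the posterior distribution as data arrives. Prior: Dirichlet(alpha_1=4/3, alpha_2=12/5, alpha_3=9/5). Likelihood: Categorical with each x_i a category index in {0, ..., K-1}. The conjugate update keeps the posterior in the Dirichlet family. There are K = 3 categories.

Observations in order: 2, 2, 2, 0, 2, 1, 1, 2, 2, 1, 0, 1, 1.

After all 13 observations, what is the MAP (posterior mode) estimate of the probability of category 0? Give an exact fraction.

35/233

obs 1: x=2 → posterior Dirichlet(4/3, 12/5, 14/5)
obs 2: x=2 → posterior Dirichlet(4/3, 12/5, 19/5)
obs 3: x=2 → posterior Dirichlet(4/3, 12/5, 24/5)
obs 4: x=0 → posterior Dirichlet(7/3, 12/5, 24/5)
obs 5: x=2 → posterior Dirichlet(7/3, 12/5, 29/5)
obs 6: x=1 → posterior Dirichlet(7/3, 17/5, 29/5)
obs 7: x=1 → posterior Dirichlet(7/3, 22/5, 29/5)
obs 8: x=2 → posterior Dirichlet(7/3, 22/5, 34/5)
obs 9: x=2 → posterior Dirichlet(7/3, 22/5, 39/5)
obs 10: x=1 → posterior Dirichlet(7/3, 27/5, 39/5)
obs 11: x=0 → posterior Dirichlet(10/3, 27/5, 39/5)
obs 12: x=1 → posterior Dirichlet(10/3, 32/5, 39/5)
obs 13: x=1 → posterior Dirichlet(10/3, 37/5, 39/5)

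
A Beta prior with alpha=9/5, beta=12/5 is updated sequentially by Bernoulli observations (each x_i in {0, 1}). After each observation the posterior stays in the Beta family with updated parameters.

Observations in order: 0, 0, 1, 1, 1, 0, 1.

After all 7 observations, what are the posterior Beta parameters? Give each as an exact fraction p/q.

alpha=29/5, beta=27/5

obs 1: x=0 → posterior Beta(9/5, 17/5)
obs 2: x=0 → posterior Beta(9/5, 22/5)
obs 3: x=1 → posterior Beta(14/5, 22/5)
obs 4: x=1 → posterior Beta(19/5, 22/5)
obs 5: x=1 → posterior Beta(24/5, 22/5)
obs 6: x=0 → posterior Beta(24/5, 27/5)
obs 7: x=1 → posterior Beta(29/5, 27/5)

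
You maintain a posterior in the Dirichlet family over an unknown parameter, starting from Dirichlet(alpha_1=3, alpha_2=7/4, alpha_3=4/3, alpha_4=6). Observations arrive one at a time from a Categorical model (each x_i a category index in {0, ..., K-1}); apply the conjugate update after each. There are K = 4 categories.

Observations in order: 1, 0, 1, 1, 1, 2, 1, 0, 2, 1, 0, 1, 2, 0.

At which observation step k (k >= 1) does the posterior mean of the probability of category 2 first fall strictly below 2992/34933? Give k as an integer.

k = 4

obs 1: x=1 → posterior Dirichlet(3, 11/4, 4/3, 6)
obs 2: x=0 → posterior Dirichlet(4, 11/4, 4/3, 6)
obs 3: x=1 → posterior Dirichlet(4, 15/4, 4/3, 6)
obs 4: x=1 → posterior Dirichlet(4, 19/4, 4/3, 6)
obs 5: x=1 → posterior Dirichlet(4, 23/4, 4/3, 6)
obs 6: x=2 → posterior Dirichlet(4, 23/4, 7/3, 6)
obs 7: x=1 → posterior Dirichlet(4, 27/4, 7/3, 6)
obs 8: x=0 → posterior Dirichlet(5, 27/4, 7/3, 6)
obs 9: x=2 → posterior Dirichlet(5, 27/4, 10/3, 6)
obs 10: x=1 → posterior Dirichlet(5, 31/4, 10/3, 6)
obs 11: x=0 → posterior Dirichlet(6, 31/4, 10/3, 6)
obs 12: x=1 → posterior Dirichlet(6, 35/4, 10/3, 6)
obs 13: x=2 → posterior Dirichlet(6, 35/4, 13/3, 6)
obs 14: x=0 → posterior Dirichlet(7, 35/4, 13/3, 6)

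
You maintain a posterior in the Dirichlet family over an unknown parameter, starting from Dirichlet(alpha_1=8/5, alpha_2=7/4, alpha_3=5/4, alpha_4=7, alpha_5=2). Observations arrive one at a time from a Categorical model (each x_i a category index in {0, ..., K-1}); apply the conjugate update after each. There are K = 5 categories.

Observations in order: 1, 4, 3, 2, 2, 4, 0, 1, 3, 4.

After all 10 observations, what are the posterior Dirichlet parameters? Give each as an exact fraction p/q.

obs 1: x=1 → posterior Dirichlet(8/5, 11/4, 5/4, 7, 2)
obs 2: x=4 → posterior Dirichlet(8/5, 11/4, 5/4, 7, 3)
obs 3: x=3 → posterior Dirichlet(8/5, 11/4, 5/4, 8, 3)
obs 4: x=2 → posterior Dirichlet(8/5, 11/4, 9/4, 8, 3)
obs 5: x=2 → posterior Dirichlet(8/5, 11/4, 13/4, 8, 3)
obs 6: x=4 → posterior Dirichlet(8/5, 11/4, 13/4, 8, 4)
obs 7: x=0 → posterior Dirichlet(13/5, 11/4, 13/4, 8, 4)
obs 8: x=1 → posterior Dirichlet(13/5, 15/4, 13/4, 8, 4)
obs 9: x=3 → posterior Dirichlet(13/5, 15/4, 13/4, 9, 4)
obs 10: x=4 → posterior Dirichlet(13/5, 15/4, 13/4, 9, 5)

alpha_1=13/5, alpha_2=15/4, alpha_3=13/4, alpha_4=9, alpha_5=5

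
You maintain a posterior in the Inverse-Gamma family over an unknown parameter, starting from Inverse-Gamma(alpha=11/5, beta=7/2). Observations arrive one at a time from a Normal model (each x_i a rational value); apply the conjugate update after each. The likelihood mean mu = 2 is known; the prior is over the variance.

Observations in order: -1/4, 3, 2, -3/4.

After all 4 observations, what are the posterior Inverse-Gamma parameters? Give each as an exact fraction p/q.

alpha=21/5, beta=165/16

obs 1: x=-1/4 → posterior Inverse-Gamma(27/10, 193/32)
obs 2: x=3 → posterior Inverse-Gamma(16/5, 209/32)
obs 3: x=2 → posterior Inverse-Gamma(37/10, 209/32)
obs 4: x=-3/4 → posterior Inverse-Gamma(21/5, 165/16)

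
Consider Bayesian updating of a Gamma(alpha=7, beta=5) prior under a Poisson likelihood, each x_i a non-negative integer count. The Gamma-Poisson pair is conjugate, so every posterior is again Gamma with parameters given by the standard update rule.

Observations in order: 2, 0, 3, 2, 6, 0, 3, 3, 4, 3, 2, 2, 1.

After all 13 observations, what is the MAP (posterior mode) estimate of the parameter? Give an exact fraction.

obs 1: x=2 → posterior Gamma(9, 6)
obs 2: x=0 → posterior Gamma(9, 7)
obs 3: x=3 → posterior Gamma(12, 8)
obs 4: x=2 → posterior Gamma(14, 9)
obs 5: x=6 → posterior Gamma(20, 10)
obs 6: x=0 → posterior Gamma(20, 11)
obs 7: x=3 → posterior Gamma(23, 12)
obs 8: x=3 → posterior Gamma(26, 13)
obs 9: x=4 → posterior Gamma(30, 14)
obs 10: x=3 → posterior Gamma(33, 15)
obs 11: x=2 → posterior Gamma(35, 16)
obs 12: x=2 → posterior Gamma(37, 17)
obs 13: x=1 → posterior Gamma(38, 18)

37/18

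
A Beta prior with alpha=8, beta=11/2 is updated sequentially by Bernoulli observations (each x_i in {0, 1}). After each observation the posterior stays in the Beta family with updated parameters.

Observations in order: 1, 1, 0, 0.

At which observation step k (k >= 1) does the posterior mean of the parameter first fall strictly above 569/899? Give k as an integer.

k = 2

obs 1: x=1 → posterior Beta(9, 11/2)
obs 2: x=1 → posterior Beta(10, 11/2)
obs 3: x=0 → posterior Beta(10, 13/2)
obs 4: x=0 → posterior Beta(10, 15/2)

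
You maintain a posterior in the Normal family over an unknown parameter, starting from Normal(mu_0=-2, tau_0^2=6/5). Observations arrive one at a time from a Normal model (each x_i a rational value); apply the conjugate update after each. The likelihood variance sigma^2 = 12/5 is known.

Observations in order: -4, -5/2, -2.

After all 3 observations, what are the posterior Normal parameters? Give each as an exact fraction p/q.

obs 1: x=-4 → posterior Normal(-8/3, 4/5)
obs 2: x=-5/2 → posterior Normal(-21/8, 3/5)
obs 3: x=-2 → posterior Normal(-5/2, 12/25)

mu_0=-5/2, tau_0^2=12/25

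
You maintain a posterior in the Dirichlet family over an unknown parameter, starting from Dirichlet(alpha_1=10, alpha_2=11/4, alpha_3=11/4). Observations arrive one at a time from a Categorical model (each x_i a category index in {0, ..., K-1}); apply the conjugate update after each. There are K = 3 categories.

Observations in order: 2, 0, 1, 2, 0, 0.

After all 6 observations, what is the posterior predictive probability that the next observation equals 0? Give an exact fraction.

obs 1: x=2 → posterior Dirichlet(10, 11/4, 15/4)
obs 2: x=0 → posterior Dirichlet(11, 11/4, 15/4)
obs 3: x=1 → posterior Dirichlet(11, 15/4, 15/4)
obs 4: x=2 → posterior Dirichlet(11, 15/4, 19/4)
obs 5: x=0 → posterior Dirichlet(12, 15/4, 19/4)
obs 6: x=0 → posterior Dirichlet(13, 15/4, 19/4)

26/43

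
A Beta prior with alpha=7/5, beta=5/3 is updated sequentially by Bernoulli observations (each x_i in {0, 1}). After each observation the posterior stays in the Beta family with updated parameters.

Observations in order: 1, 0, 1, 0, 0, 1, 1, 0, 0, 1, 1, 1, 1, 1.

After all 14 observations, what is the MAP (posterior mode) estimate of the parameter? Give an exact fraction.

141/226

obs 1: x=1 → posterior Beta(12/5, 5/3)
obs 2: x=0 → posterior Beta(12/5, 8/3)
obs 3: x=1 → posterior Beta(17/5, 8/3)
obs 4: x=0 → posterior Beta(17/5, 11/3)
obs 5: x=0 → posterior Beta(17/5, 14/3)
obs 6: x=1 → posterior Beta(22/5, 14/3)
obs 7: x=1 → posterior Beta(27/5, 14/3)
obs 8: x=0 → posterior Beta(27/5, 17/3)
obs 9: x=0 → posterior Beta(27/5, 20/3)
obs 10: x=1 → posterior Beta(32/5, 20/3)
obs 11: x=1 → posterior Beta(37/5, 20/3)
obs 12: x=1 → posterior Beta(42/5, 20/3)
obs 13: x=1 → posterior Beta(47/5, 20/3)
obs 14: x=1 → posterior Beta(52/5, 20/3)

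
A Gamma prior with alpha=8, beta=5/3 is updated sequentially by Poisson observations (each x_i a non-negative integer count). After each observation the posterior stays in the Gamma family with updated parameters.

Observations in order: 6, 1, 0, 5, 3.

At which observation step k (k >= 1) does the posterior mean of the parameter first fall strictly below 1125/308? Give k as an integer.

obs 1: x=6 → posterior Gamma(14, 8/3)
obs 2: x=1 → posterior Gamma(15, 11/3)
obs 3: x=0 → posterior Gamma(15, 14/3)
obs 4: x=5 → posterior Gamma(20, 17/3)
obs 5: x=3 → posterior Gamma(23, 20/3)

k = 3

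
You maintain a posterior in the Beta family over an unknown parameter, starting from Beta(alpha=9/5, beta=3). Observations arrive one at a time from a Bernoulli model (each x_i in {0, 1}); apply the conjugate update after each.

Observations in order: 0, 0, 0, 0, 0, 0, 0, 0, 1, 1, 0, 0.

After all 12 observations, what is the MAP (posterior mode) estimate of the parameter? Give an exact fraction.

7/37

obs 1: x=0 → posterior Beta(9/5, 4)
obs 2: x=0 → posterior Beta(9/5, 5)
obs 3: x=0 → posterior Beta(9/5, 6)
obs 4: x=0 → posterior Beta(9/5, 7)
obs 5: x=0 → posterior Beta(9/5, 8)
obs 6: x=0 → posterior Beta(9/5, 9)
obs 7: x=0 → posterior Beta(9/5, 10)
obs 8: x=0 → posterior Beta(9/5, 11)
obs 9: x=1 → posterior Beta(14/5, 11)
obs 10: x=1 → posterior Beta(19/5, 11)
obs 11: x=0 → posterior Beta(19/5, 12)
obs 12: x=0 → posterior Beta(19/5, 13)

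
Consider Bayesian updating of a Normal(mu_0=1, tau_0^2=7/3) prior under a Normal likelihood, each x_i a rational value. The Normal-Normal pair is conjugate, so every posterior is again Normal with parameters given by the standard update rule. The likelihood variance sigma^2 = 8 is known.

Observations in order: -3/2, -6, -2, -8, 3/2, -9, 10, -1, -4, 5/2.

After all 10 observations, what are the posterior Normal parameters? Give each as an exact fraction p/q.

mu_0=-197/188, tau_0^2=28/47

obs 1: x=-3/2 → posterior Normal(27/62, 56/31)
obs 2: x=-6 → posterior Normal(-3/4, 28/19)
obs 3: x=-2 → posterior Normal(-17/18, 56/45)
obs 4: x=-8 → posterior Normal(-197/104, 14/13)
obs 5: x=3/2 → posterior Normal(-88/59, 56/59)
obs 6: x=-9 → posterior Normal(-151/66, 28/33)
obs 7: x=10 → posterior Normal(-81/73, 56/73)
obs 8: x=-1 → posterior Normal(-11/10, 7/10)
obs 9: x=-4 → posterior Normal(-4/3, 56/87)
obs 10: x=5/2 → posterior Normal(-197/188, 28/47)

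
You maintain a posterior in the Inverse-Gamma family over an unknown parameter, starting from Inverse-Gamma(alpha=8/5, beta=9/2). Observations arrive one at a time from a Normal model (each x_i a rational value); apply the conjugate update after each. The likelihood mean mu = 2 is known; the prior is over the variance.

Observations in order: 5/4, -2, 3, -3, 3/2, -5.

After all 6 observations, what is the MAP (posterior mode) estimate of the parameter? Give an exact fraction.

obs 1: x=5/4 → posterior Inverse-Gamma(21/10, 153/32)
obs 2: x=-2 → posterior Inverse-Gamma(13/5, 409/32)
obs 3: x=3 → posterior Inverse-Gamma(31/10, 425/32)
obs 4: x=-3 → posterior Inverse-Gamma(18/5, 825/32)
obs 5: x=3/2 → posterior Inverse-Gamma(41/10, 829/32)
obs 6: x=-5 → posterior Inverse-Gamma(23/5, 1613/32)

8065/896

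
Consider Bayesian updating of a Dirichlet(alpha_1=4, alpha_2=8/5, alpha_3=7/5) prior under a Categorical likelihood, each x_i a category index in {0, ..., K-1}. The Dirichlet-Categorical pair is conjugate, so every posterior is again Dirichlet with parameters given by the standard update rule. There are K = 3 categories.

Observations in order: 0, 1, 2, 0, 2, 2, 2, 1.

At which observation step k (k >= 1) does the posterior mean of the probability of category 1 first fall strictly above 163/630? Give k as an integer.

k = 2

obs 1: x=0 → posterior Dirichlet(5, 8/5, 7/5)
obs 2: x=1 → posterior Dirichlet(5, 13/5, 7/5)
obs 3: x=2 → posterior Dirichlet(5, 13/5, 12/5)
obs 4: x=0 → posterior Dirichlet(6, 13/5, 12/5)
obs 5: x=2 → posterior Dirichlet(6, 13/5, 17/5)
obs 6: x=2 → posterior Dirichlet(6, 13/5, 22/5)
obs 7: x=2 → posterior Dirichlet(6, 13/5, 27/5)
obs 8: x=1 → posterior Dirichlet(6, 18/5, 27/5)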